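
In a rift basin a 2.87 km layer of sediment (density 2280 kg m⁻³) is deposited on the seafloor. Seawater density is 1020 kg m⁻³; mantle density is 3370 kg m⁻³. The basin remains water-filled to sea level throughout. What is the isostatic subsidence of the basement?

1.54 km

Submarine loading: the sediment displaces seawater, and the subsidence is in turn flooded, so s (ρ_m − ρ_w) = t (ρ_sed − ρ_w).
s = 2.87 km × (2280 − 1020) / (3370 − 1020) = 1.54 km.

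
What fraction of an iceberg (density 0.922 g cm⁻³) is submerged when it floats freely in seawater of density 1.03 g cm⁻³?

0.895

Submerged fraction = ρ_obj/ρ_fluid = 0.922/1.03 = 0.895.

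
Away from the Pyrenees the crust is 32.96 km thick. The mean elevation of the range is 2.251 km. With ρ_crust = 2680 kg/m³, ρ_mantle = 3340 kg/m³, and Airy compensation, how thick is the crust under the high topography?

44.4 km

Root depth r = h ρ_c / (ρ_m − ρ_c) = 2.251 km × 2680 / 660 = 9.14 km.
Total thickness = T + h + r = 32.96 km + 2.251 km + 9.14 km = 44.4 km.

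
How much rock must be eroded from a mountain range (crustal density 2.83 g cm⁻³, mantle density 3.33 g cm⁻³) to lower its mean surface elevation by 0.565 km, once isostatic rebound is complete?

3.76 km

Net drop Δ = e − u = e − e ρ_c/ρ_m = e (ρ_m − ρ_c)/ρ_m.
e = Δ ρ_m/(ρ_m − ρ_c) = 0.565 km × 3.33/0.5 = 3.76 km.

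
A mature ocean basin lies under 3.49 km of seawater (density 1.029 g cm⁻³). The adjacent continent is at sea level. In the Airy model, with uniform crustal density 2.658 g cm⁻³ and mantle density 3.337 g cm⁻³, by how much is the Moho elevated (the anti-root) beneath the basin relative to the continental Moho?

In Airy isostatic equilibrium: replacing crust with seawater at the top is compensated by replacing crust with mantle at the base: d (ρ_c − ρ_w) = a (ρ_m − ρ_c).
a = d (ρ_c − ρ_w)/(ρ_m − ρ_c) = 3.49 km × 1.629/0.679 = 8.37 km.

8.37 km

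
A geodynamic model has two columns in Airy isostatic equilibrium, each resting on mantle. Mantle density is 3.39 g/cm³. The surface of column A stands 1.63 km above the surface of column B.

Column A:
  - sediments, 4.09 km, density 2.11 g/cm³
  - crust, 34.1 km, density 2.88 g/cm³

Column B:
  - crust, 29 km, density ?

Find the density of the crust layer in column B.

2.8 g/cm³

Take the compensation level at the base of the deeper column (depth z_c below the surface of column A) and equate Σ ρ_i t_i down to z_c; mantle fills any gap and the z_c terms cancel.
Column A: 4.09×2.11 + 34.1×2.88 + (z_c − 38.19)×3.39
Column B: 1.63×0 + 29×ρ + (z_c − 1.63 − 29)×3.39
The z_c×3.39 term appears on both sides and cancels. Collect the known terms of each column as K = Σ(ρt)_known − 3.39 × (depth of known layers): K_A = 106.8379 − 3.39×38.19 = −22.6262; K_B = 0 − 3.39×(1.63 + 29) = −103.8357.
Balance: K_A = K_B + 29×ρ, so ρ = (K_A − K_B)/29 = 81.2095/29 = 2.8 g/cm³.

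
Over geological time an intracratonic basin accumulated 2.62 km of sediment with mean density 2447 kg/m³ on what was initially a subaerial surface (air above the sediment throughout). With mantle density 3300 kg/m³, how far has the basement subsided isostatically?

1.94 km

Subaerial load: s = t ρ_sed / ρ_m = 2.62 km × 2447/3300 = 1.94 km.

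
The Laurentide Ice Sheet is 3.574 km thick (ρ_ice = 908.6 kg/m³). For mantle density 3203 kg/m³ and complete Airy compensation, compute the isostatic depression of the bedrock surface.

Isostatic balance requires: the ice load ρ_ice t is balanced by mantle displaced below, ρ_m s.
s = t ρ_ice / ρ_m = 3.574 km × 908.6/3203 = 1.01 km.

1.01 km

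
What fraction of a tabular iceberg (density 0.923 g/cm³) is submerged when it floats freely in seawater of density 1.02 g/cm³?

Submerged fraction = ρ_obj/ρ_fluid = 0.923/1.02 = 0.905.

0.905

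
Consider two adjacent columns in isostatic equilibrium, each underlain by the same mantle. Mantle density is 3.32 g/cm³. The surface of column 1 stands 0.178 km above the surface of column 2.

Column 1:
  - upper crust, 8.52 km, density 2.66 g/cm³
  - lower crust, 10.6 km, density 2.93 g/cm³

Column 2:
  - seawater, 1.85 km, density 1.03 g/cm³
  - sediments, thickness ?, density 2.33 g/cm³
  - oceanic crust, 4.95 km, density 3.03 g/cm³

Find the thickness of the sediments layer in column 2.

3.53 km

Take the compensation level at the base of the deeper column (depth z_c below the surface of column 1) and equate Σ ρ_i t_i down to z_c; mantle fills any gap and the z_c terms cancel.
Column 1: 8.52×2.66 + 10.6×2.93 + (z_c − 19.12)×3.32
Column 2: 0.178×0 + 1.85×1.03 + x×2.33 + 4.95×3.03 + (z_c − 0.178 − 6.8 − x)×3.32
The z_c×3.32 term appears on both sides and cancels. Collect the known terms of each column as K = Σ(ρt)_known − 3.32 × (depth of known layers): K_1 = 53.7212 − 3.32×19.12 = −9.7572; K_2 = 16.904 − 3.32×(0.178 + 6.8) = −6.26296.
Balance: K_1 = K_2 − x×(3.32 − 2.33), so x = (K_2 − K_1)/(3.32 − 2.33) = 3.49424/0.99 = 3.53 km.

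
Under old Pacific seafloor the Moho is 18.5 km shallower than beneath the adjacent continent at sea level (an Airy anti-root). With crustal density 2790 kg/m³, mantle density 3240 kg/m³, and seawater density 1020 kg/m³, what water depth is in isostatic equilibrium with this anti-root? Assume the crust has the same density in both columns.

4.7 km

Replacing a thickness d of crust by seawater at the top must be balanced by replacing crust with mantle at the base: d (ρ_c − ρ_w) = a (ρ_m − ρ_c).
d = a (ρ_m − ρ_c)/(ρ_c − ρ_w) = 18.5 km × 450/1770 = 4.7 km.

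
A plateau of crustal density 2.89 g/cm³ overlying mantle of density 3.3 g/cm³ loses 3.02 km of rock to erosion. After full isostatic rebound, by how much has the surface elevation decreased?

Rebound u = e ρ_c/ρ_m = 3.02 km × 2.89/3.3 = 2.645 km.
Net surface drop = e − u = 3.02 km − 2.645 km = e (ρ_m − ρ_c)/ρ_m = 0.375 km.

0.375 km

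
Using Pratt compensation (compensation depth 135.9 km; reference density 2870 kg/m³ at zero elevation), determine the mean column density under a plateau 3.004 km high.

2810 kg/m³

Pratt balance: ρ_ref D = ρ (D + h).
ρ = ρ_ref D/(D + h) = 2870 × 135.9 km/(135.9 km + 3.004 km) = 2810 kg/m³.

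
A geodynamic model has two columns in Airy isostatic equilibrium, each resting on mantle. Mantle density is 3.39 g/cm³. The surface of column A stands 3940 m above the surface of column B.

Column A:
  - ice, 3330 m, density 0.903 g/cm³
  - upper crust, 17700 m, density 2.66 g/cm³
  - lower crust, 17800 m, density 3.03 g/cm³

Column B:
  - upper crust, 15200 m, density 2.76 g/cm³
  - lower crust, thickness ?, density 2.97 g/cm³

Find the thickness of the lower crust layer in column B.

11100 m

Take the compensation level at the base of the deeper column (depth z_c below the surface of column A) and equate Σ ρ_i t_i down to z_c; mantle fills any gap and the z_c terms cancel.
Column A: 3330×0.903 + 17700×2.66 + 17800×3.03 + (z_c − 38830)×3.39
Column B: 3940×0 + 15200×2.76 + x×2.97 + (z_c − 3940 − 15200 − x)×3.39
The z_c×3.39 term appears on both sides and cancels. Collect the known terms of each column as K = Σ(ρt)_known − 3.39 × (depth of known layers): K_A = 104022.99 − 3.39×38830 = −27610.71; K_B = 41952 − 3.39×(3940 + 15200) = −22932.6.
Balance: K_A = K_B − x×(3.39 − 2.97), so x = (K_B − K_A)/(3.39 − 2.97) = 4678.11/0.42 = 11100 m.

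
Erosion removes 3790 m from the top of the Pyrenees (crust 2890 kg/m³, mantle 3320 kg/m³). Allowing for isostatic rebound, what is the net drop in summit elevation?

Rebound u = e ρ_c/ρ_m = 3790 m × 2890/3320 = 3299 m.
Net surface drop = e − u = 3790 m − 3299 m = e (ρ_m − ρ_c)/ρ_m = 491 m.

491 m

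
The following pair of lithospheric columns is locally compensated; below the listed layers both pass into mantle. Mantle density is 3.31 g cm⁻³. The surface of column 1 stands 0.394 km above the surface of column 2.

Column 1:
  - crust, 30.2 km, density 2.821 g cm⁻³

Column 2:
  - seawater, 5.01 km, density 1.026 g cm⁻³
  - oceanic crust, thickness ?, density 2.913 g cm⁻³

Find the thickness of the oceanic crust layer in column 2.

Take the compensation level at the base of the deeper column (depth z_c below the surface of column 1) and equate Σ ρ_i t_i down to z_c; mantle fills any gap and the z_c terms cancel.
Column 1: 30.2×2.821 + (z_c − 30.2)×3.31
Column 2: 0.394×0 + 5.01×1.026 + x×2.913 + (z_c − 0.394 − 5.01 − x)×3.31
The z_c×3.31 term appears on both sides and cancels. Collect the known terms of each column as K = Σ(ρt)_known − 3.31 × (depth of known layers): K_1 = 85.1942 − 3.31×30.2 = −14.7678; K_2 = 5.14026 − 3.31×(0.394 + 5.01) = −12.74698.
Balance: K_1 = K_2 − x×(3.31 − 2.913), so x = (K_2 − K_1)/(3.31 − 2.913) = 2.02082/0.397 = 5.09 km.

5.09 km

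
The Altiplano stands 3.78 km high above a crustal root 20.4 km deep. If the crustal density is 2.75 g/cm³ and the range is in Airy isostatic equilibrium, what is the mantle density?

3.26 g/cm³

Airy balance: ρ_c h = (ρ_m − ρ_c) r → ρ_m = ρ_c (1 + h/r).
ρ_m = 2.75 × (1 + 3.78 km/20.4 km) = 3.26 g/cm³.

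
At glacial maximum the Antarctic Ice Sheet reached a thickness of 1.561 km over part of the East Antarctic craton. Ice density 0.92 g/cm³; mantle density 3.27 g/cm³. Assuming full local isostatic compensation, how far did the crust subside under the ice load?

Equating mass per unit area of the two columns: the ice load ρ_ice t is balanced by mantle displaced below, ρ_m s.
s = t ρ_ice / ρ_m = 1.561 km × 0.92/3.27 = 0.439 km.

0.439 km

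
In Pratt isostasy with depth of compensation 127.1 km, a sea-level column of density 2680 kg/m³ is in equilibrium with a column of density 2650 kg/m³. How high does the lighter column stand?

ρ_ref D = ρ (D + h) → h = D (ρ_ref − ρ)/ρ.
h = 127.1 km × (2680 − 2650)/2650 = 1.44 km.

1.44 km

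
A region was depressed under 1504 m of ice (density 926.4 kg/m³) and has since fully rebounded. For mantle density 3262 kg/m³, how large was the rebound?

427 m

Removing the load lets mantle flow back in; uplift u satisfies ρ_ice t = ρ_m u.
u = t ρ_ice/ρ_m = 1504 m × 926.4/3262 = 427 m.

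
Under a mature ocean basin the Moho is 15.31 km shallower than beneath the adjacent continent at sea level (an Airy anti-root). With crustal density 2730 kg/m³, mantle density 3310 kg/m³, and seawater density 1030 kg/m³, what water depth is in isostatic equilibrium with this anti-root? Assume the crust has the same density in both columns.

Replacing a thickness d of crust by seawater at the top must be balanced by replacing crust with mantle at the base: d (ρ_c − ρ_w) = a (ρ_m − ρ_c).
d = a (ρ_m − ρ_c)/(ρ_c − ρ_w) = 15.31 km × 580/1700 = 5.22 km.

5.22 km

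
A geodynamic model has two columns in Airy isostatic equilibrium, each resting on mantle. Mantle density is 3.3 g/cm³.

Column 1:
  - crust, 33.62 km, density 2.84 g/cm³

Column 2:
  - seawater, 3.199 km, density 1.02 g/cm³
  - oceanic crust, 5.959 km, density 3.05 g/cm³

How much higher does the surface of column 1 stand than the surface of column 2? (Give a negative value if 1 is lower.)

2.02 km

For any compensation level in the mantle, the mantle terms cancel and isostasy reduces to e = (Σt_1 − Σt_2) − (Σ(ρt)_1 − Σ(ρt)_2) / ρ_m.
Σt_1 = 33.62 km; Σt_2 = 9.158 km; Σ(ρt)_1 = 95.4808; Σ(ρt)_2 = 21.43793 (in km·g/cm³).
e = (33.62 − 9.158) − (95.4808 − 21.43793) / 3.3 = 2.02 km.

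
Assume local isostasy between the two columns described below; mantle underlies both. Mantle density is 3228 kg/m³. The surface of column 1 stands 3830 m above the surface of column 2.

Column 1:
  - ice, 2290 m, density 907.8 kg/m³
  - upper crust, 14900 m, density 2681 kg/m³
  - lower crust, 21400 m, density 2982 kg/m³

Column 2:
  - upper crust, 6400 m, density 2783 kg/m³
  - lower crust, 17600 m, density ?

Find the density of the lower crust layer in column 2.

3030 kg/m³

Take the compensation level at the base of the deeper column (depth z_c below the surface of column 1) and equate Σ ρ_i t_i down to z_c; mantle fills any gap and the z_c terms cancel.
Column 1: 2290×907.8 + 14900×2681 + 21400×2982 + (z_c − 38590)×3228
Column 2: 3830×0 + 6400×2783 + 17600×ρ + (z_c − 3830 − 24000)×3228
The z_c×3228 term appears on both sides and cancels. Collect the known terms of each column as K = Σ(ρt)_known − 3228 × (depth of known layers): K_1 = 105840562 − 3228×38590 = −18727958; K_2 = 17811200 − 3228×(3830 + 24000) = −72024040.
Balance: K_1 = K_2 + 17600×ρ, so ρ = (K_1 − K_2)/17600 = 53296100/17600 = 3030 kg/m³.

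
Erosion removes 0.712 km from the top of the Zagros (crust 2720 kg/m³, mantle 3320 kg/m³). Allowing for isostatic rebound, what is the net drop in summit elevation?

0.129 km

Rebound u = e ρ_c/ρ_m = 0.712 km × 2720/3320 = 0.5833 km.
Net surface drop = e − u = 0.712 km − 0.5833 km = e (ρ_m − ρ_c)/ρ_m = 0.129 km.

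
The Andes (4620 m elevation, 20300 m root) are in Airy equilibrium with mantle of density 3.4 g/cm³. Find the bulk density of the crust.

ρ_c h = (ρ_m − ρ_c) r → ρ_c (h + r) = ρ_m r → ρ_c = ρ_m r / (h + r).
ρ_c = 3.4 × 20300 m / (4620 m + 20300 m) = 2.77 g/cm³.

2.77 g/cm³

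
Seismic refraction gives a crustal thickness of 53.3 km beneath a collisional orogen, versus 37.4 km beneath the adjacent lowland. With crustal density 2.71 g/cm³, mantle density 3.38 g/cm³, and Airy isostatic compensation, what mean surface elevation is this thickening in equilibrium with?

Excess crust Δ = 53.3 km − 37.4 km = 15.9 km, split between elevation h and root r with h + r = Δ.
Airy balance ρ_c h = (ρ_m − ρ_c) r gives r = h ρ_c/(ρ_m − ρ_c), so h (1 + ρ_c/(ρ_m − ρ_c)) = Δ, i.e. h = Δ (ρ_m − ρ_c)/ρ_m.
h = 15.9 km × 0.67/3.38 = 3.15 km.

3.15 km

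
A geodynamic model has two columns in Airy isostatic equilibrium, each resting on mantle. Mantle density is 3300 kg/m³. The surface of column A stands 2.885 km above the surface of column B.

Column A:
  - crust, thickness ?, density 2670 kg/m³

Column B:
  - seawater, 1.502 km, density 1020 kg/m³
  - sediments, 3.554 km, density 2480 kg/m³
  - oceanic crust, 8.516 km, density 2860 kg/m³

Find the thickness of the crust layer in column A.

Take the compensation level at the base of the deeper column (depth z_c below the surface of column A) and equate Σ ρ_i t_i down to z_c; mantle fills any gap and the z_c terms cancel.
Column A: x×2670 + (z_c − 0 − x)×3300
Column B: 2.885×0 + 1.502×1020 + 3.554×2480 + 8.516×2860 + (z_c − 2.885 − 13.572)×3300
The z_c×3300 term appears on both sides and cancels. Collect the known terms of each column as K = Σ(ρt)_known − 3300 × (depth of known layers): K_A = 0 − 3300×0 = 0; K_B = 34701.72 − 3300×(2.885 + 13.572) = −19606.38.
Balance: K_A − x×(3300 − 2670) = K_B, so x = (K_A − K_B)/(3300 − 2670) = 19606.4/630 = 31.1 km.

31.1 km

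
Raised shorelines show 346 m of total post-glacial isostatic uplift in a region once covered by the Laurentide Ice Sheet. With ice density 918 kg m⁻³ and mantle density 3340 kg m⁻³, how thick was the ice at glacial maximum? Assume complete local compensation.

u = t ρ_ice/ρ_m → t = u ρ_m/ρ_ice = 346 m × 3340/918 = 1260 m.

1260 m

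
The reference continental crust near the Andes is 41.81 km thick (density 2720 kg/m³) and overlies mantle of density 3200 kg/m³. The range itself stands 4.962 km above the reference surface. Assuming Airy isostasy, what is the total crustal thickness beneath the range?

74.9 km

Root depth r = h ρ_c / (ρ_m − ρ_c) = 4.962 km × 2720 / 480 = 28.12 km.
Total thickness = T + h + r = 41.81 km + 4.962 km + 28.12 km = 74.9 km.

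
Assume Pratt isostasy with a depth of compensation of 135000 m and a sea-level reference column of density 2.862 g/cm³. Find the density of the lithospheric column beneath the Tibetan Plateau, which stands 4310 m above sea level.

2.77 g/cm³

Pratt balance: ρ_ref D = ρ (D + h).
ρ = ρ_ref D/(D + h) = 2.862 × 135000 m/(135000 m + 4310 m) = 2.77 g/cm³.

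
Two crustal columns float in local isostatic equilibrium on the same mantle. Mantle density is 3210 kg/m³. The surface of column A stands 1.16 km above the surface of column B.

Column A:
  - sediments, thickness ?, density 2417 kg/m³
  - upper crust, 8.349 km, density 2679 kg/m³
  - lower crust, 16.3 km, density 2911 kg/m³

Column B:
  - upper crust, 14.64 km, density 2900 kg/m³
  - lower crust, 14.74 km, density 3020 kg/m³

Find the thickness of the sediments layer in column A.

2.21 km

Take the compensation level at the base of the deeper column (depth z_c below the surface of column A) and equate Σ ρ_i t_i down to z_c; mantle fills any gap and the z_c terms cancel.
Column A: x×2417 + 8.349×2679 + 16.3×2911 + (z_c − 24.649 − x)×3210
Column B: 1.16×0 + 14.64×2900 + 14.74×3020 + (z_c − 1.16 − 29.38)×3210
The z_c×3210 term appears on both sides and cancels. Collect the known terms of each column as K = Σ(ρt)_known − 3210 × (depth of known layers): K_A = 69816.271 − 3210×24.649 = −9307.019; K_B = 86970.8 − 3210×(1.16 + 29.38) = −11062.6.
Balance: K_A − x×(3210 − 2417) = K_B, so x = (K_A − K_B)/(3210 − 2417) = 1755.58/793 = 2.21 km.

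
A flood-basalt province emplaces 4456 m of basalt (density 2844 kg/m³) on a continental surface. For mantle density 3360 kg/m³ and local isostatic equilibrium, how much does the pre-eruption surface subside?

Subaerial loading: s = t ρ_load / ρ_m.
s = 4456 m × 2844/3360 = 3770 m.

3770 m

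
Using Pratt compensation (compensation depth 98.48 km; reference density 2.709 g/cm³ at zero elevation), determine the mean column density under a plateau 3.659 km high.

Pratt balance: ρ_ref D = ρ (D + h).
ρ = ρ_ref D/(D + h) = 2.709 × 98.48 km/(98.48 km + 3.659 km) = 2.61 g/cm³.

2.61 g/cm³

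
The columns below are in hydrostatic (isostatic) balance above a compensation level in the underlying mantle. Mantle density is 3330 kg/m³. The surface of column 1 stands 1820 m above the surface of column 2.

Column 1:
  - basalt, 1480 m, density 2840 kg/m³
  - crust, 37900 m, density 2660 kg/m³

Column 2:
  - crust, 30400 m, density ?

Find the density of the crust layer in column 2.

Take the compensation level at the base of the deeper column (depth z_c below the surface of column 1) and equate Σ ρ_i t_i down to z_c; mantle fills any gap and the z_c terms cancel.
Column 1: 1480×2840 + 37900×2660 + (z_c − 39380)×3330
Column 2: 1820×0 + 30400×ρ + (z_c − 1820 − 30400)×3330
The z_c×3330 term appears on both sides and cancels. Collect the known terms of each column as K = Σ(ρt)_known − 3330 × (depth of known layers): K_1 = 105017200 − 3330×39380 = −26118200; K_2 = 0 − 3330×(1820 + 30400) = −107292600.
Balance: K_1 = K_2 + 30400×ρ, so ρ = (K_1 − K_2)/30400 = 81174400/30400 = 2670 kg/m³.

2670 kg/m³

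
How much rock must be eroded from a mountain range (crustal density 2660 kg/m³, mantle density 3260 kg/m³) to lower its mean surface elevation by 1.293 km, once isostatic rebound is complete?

7.03 km

Net drop Δ = e − u = e − e ρ_c/ρ_m = e (ρ_m − ρ_c)/ρ_m.
e = Δ ρ_m/(ρ_m − ρ_c) = 1.293 km × 3260/600 = 7.03 km.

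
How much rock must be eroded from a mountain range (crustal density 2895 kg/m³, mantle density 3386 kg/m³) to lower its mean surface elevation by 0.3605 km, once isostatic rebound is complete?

2.49 km

Net drop Δ = e − u = e − e ρ_c/ρ_m = e (ρ_m − ρ_c)/ρ_m.
e = Δ ρ_m/(ρ_m − ρ_c) = 0.3605 km × 3386/491 = 2.49 km.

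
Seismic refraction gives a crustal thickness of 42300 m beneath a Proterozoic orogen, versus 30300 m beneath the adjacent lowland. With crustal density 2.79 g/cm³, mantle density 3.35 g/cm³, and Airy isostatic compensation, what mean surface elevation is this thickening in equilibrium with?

2010 m

Excess crust Δ = 42300 m − 30300 m = 12000 m, split between elevation h and root r with h + r = Δ.
Airy balance ρ_c h = (ρ_m − ρ_c) r gives r = h ρ_c/(ρ_m − ρ_c), so h (1 + ρ_c/(ρ_m − ρ_c)) = Δ, i.e. h = Δ (ρ_m − ρ_c)/ρ_m.
h = 12000 m × 0.56/3.35 = 2010 m.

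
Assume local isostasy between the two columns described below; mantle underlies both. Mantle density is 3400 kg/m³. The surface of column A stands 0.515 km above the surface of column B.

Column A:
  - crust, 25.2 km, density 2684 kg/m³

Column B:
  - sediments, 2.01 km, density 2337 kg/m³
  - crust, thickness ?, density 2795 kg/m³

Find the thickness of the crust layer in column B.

Take the compensation level at the base of the deeper column (depth z_c below the surface of column A) and equate Σ ρ_i t_i down to z_c; mantle fills any gap and the z_c terms cancel.
Column A: 25.2×2684 + (z_c − 25.2)×3400
Column B: 0.515×0 + 2.01×2337 + x×2795 + (z_c − 0.515 − 2.01 − x)×3400
The z_c×3400 term appears on both sides and cancels. Collect the known terms of each column as K = Σ(ρt)_known − 3400 × (depth of known layers): K_A = 67636.8 − 3400×25.2 = −18043.2; K_B = 4697.37 − 3400×(0.515 + 2.01) = −3887.63.
Balance: K_A = K_B − x×(3400 − 2795), so x = (K_B − K_A)/(3400 − 2795) = 14155.6/605 = 23.4 km.

23.4 km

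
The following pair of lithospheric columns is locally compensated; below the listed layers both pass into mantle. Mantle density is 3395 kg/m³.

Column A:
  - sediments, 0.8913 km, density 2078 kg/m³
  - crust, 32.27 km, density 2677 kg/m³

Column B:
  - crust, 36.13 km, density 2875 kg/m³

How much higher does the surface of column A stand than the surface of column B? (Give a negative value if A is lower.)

For any compensation level in the mantle, the mantle terms cancel and isostasy reduces to e = (Σt_A − Σt_B) − (Σ(ρt)_A − Σ(ρt)_B) / ρ_m.
Σt_A = 33.1613 km; Σt_B = 36.13 km; Σ(ρt)_A = 88238.9114; Σ(ρt)_B = 103873.75 (in km·kg/m³).
e = (33.1613 − 36.13) − (88238.9114 − 103873.75) / 3395 = 1.64 km.

1.64 km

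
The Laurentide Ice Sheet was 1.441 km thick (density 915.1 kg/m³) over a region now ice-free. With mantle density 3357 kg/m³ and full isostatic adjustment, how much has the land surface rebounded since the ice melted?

0.393 km

Removing the load lets mantle flow back in; uplift u satisfies ρ_ice t = ρ_m u.
u = t ρ_ice/ρ_m = 1.441 km × 915.1/3357 = 0.393 km.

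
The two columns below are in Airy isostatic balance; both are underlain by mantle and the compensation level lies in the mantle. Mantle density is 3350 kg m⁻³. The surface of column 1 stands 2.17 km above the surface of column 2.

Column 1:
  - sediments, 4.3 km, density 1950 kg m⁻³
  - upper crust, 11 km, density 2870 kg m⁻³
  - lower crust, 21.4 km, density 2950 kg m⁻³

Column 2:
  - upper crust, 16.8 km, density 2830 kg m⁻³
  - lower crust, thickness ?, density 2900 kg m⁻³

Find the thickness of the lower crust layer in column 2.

Take the compensation level at the base of the deeper column (depth z_c below the surface of column 1) and equate Σ ρ_i t_i down to z_c; mantle fills any gap and the z_c terms cancel.
Column 1: 4.3×1950 + 11×2870 + 21.4×2950 + (z_c − 36.7)×3350
Column 2: 2.17×0 + 16.8×2830 + x×2900 + (z_c − 2.17 − 16.8 − x)×3350
The z_c×3350 term appears on both sides and cancels. Collect the known terms of each column as K = Σ(ρt)_known − 3350 × (depth of known layers): K_1 = 103085 − 3350×36.7 = −19860; K_2 = 47544 − 3350×(2.17 + 16.8) = −16005.5.
Balance: K_1 = K_2 − x×(3350 − 2900), so x = (K_2 − K_1)/(3350 − 2900) = 3854.5/450 = 8.57 km.

8.57 km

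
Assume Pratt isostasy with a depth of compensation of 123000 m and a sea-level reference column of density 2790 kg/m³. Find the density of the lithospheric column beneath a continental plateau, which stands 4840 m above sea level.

2680 kg/m³

Pratt balance: ρ_ref D = ρ (D + h).
ρ = ρ_ref D/(D + h) = 2790 × 123000 m/(123000 m + 4840 m) = 2680 kg/m³.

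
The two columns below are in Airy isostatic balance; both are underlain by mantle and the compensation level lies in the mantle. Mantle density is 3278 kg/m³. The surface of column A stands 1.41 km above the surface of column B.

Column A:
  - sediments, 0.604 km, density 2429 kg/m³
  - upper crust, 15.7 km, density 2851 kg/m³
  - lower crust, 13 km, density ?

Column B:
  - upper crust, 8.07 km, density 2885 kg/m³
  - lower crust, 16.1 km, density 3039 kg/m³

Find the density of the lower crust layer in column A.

2940 kg/m³

Take the compensation level at the base of the deeper column (depth z_c below the surface of column A) and equate Σ ρ_i t_i down to z_c; mantle fills any gap and the z_c terms cancel.
Column A: 0.604×2429 + 15.7×2851 + 13×ρ + (z_c − 29.304)×3278
Column B: 1.41×0 + 8.07×2885 + 16.1×3039 + (z_c − 1.41 − 24.17)×3278
The z_c×3278 term appears on both sides and cancels. Collect the known terms of each column as K = Σ(ρt)_known − 3278 × (depth of known layers): K_A = 46227.816 − 3278×29.304 = −49830.696; K_B = 72209.85 − 3278×(1.41 + 24.17) = −11641.39.
Balance: K_A + 13×ρ = K_B, so ρ = (K_B − K_A)/13 = 38189.3/13 = 2940 kg/m³.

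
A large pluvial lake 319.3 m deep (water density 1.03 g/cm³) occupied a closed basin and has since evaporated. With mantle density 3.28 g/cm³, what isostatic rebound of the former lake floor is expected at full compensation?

u = d ρ_w/ρ_m = 319.3 m × 1.03/3.28 = 100 m.

100 m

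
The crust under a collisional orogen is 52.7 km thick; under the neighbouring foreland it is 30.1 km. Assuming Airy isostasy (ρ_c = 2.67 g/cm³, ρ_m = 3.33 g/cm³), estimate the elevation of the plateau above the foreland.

4.48 km

Excess crust Δ = 52.7 km − 30.1 km = 22.6 km, split between elevation h and root r with h + r = Δ.
Airy balance ρ_c h = (ρ_m − ρ_c) r gives r = h ρ_c/(ρ_m − ρ_c), so h (1 + ρ_c/(ρ_m − ρ_c)) = Δ, i.e. h = Δ (ρ_m − ρ_c)/ρ_m.
h = 22.6 km × 0.66/3.33 = 4.48 km.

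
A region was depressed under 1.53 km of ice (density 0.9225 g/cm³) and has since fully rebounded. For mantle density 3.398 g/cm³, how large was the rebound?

Removing the load lets mantle flow back in; uplift u satisfies ρ_ice t = ρ_m u.
u = t ρ_ice/ρ_m = 1.53 km × 0.9225/3.398 = 0.415 km.

0.415 km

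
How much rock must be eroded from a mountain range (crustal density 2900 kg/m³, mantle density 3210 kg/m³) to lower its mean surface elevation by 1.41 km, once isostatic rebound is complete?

14.6 km

Net drop Δ = e − u = e − e ρ_c/ρ_m = e (ρ_m − ρ_c)/ρ_m.
e = Δ ρ_m/(ρ_m − ρ_c) = 1.41 km × 3210/310 = 14.6 km.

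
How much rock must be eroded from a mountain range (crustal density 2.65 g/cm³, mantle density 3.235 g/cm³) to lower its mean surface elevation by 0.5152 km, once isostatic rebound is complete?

2.85 km

Net drop Δ = e − u = e − e ρ_c/ρ_m = e (ρ_m − ρ_c)/ρ_m.
e = Δ ρ_m/(ρ_m − ρ_c) = 0.5152 km × 3.235/0.585 = 2.85 km.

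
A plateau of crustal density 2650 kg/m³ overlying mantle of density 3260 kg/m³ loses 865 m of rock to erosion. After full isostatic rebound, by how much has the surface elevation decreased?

Rebound u = e ρ_c/ρ_m = 865 m × 2650/3260 = 703.1 m.
Net surface drop = e − u = 865 m − 703.1 m = e (ρ_m − ρ_c)/ρ_m = 162 m.

162 m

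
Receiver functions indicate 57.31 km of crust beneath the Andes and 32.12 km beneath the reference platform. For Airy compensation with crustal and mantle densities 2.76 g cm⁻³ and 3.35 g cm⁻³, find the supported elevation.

4.44 km

Excess crust Δ = 57.31 km − 32.12 km = 25.19 km, split between elevation h and root r with h + r = Δ.
Airy balance ρ_c h = (ρ_m − ρ_c) r gives r = h ρ_c/(ρ_m − ρ_c), so h (1 + ρ_c/(ρ_m − ρ_c)) = Δ, i.e. h = Δ (ρ_m − ρ_c)/ρ_m.
h = 25.19 km × 0.59/3.35 = 4.44 km.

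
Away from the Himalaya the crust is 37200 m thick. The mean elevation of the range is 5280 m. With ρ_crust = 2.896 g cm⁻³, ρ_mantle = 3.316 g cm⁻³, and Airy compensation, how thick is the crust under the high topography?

78900 m

Root depth r = h ρ_c / (ρ_m − ρ_c) = 5280 m × 2.896 / 0.42 = 36410 m.
Total thickness = T + h + r = 37200 m + 5280 m + 36410 m = 78900 m.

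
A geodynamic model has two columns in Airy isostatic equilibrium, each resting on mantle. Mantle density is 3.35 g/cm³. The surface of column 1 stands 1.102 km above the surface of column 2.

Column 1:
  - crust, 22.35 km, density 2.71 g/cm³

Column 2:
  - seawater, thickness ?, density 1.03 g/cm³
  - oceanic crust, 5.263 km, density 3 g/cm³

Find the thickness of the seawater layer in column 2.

Take the compensation level at the base of the deeper column (depth z_c below the surface of column 1) and equate Σ ρ_i t_i down to z_c; mantle fills any gap and the z_c terms cancel.
Column 1: 22.35×2.71 + (z_c − 22.35)×3.35
Column 2: 1.102×0 + x×1.03 + 5.263×3 + (z_c − 1.102 − 5.263 − x)×3.35
The z_c×3.35 term appears on both sides and cancels. Collect the known terms of each column as K = Σ(ρt)_known − 3.35 × (depth of known layers): K_1 = 60.5685 − 3.35×22.35 = −14.304; K_2 = 15.789 − 3.35×(1.102 + 5.263) = −5.53375.
Balance: K_1 = K_2 − x×(3.35 − 1.03), so x = (K_2 − K_1)/(3.35 − 1.03) = 8.77025/2.32 = 3.78 km.

3.78 km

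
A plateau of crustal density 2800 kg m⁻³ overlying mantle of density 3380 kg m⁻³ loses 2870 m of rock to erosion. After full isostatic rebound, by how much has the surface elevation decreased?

Rebound u = e ρ_c/ρ_m = 2870 m × 2800/3380 = 2378 m.
Net surface drop = e − u = 2870 m − 2378 m = e (ρ_m − ρ_c)/ρ_m = 492 m.

492 m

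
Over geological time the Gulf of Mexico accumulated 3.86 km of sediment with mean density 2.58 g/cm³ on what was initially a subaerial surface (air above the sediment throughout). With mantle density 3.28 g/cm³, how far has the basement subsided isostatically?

Subaerial load: s = t ρ_sed / ρ_m = 3.86 km × 2.58/3.28 = 3.04 km.

3.04 km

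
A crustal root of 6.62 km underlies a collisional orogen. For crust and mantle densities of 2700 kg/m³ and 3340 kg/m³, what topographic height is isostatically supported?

In Airy isostatic equilibrium: ρ_c h = (ρ_m − ρ_c) r.
h = r (ρ_m − ρ_c) / ρ_c = 6.62 km × (3340 − 2700) / 2700 = 1.57 km.

1.57 km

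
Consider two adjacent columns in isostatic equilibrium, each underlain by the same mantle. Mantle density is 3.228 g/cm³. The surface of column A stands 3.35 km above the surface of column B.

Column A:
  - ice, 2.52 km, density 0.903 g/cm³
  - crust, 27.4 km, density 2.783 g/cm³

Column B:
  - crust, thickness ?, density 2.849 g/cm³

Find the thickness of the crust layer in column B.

Take the compensation level at the base of the deeper column (depth z_c below the surface of column A) and equate Σ ρ_i t_i down to z_c; mantle fills any gap and the z_c terms cancel.
Column A: 2.52×0.903 + 27.4×2.783 + (z_c − 29.92)×3.228
Column B: 3.35×0 + x×2.849 + (z_c − 3.35 − 0 − x)×3.228
The z_c×3.228 term appears on both sides and cancels. Collect the known terms of each column as K = Σ(ρt)_known − 3.228 × (depth of known layers): K_A = 78.52976 − 3.228×29.92 = −18.052; K_B = 0 − 3.228×(3.35 + 0) = −10.8138.
Balance: K_A = K_B − x×(3.228 − 2.849), so x = (K_B − K_A)/(3.228 − 2.849) = 7.2382/0.379 = 19.1 km.

19.1 km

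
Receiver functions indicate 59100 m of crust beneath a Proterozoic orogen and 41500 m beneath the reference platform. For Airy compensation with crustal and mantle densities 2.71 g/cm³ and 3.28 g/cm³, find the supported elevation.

3060 m

Excess crust Δ = 59100 m − 41500 m = 17600 m, split between elevation h and root r with h + r = Δ.
Airy balance ρ_c h = (ρ_m − ρ_c) r gives r = h ρ_c/(ρ_m − ρ_c), so h (1 + ρ_c/(ρ_m − ρ_c)) = Δ, i.e. h = Δ (ρ_m − ρ_c)/ρ_m.
h = 17600 m × 0.57/3.28 = 3060 m.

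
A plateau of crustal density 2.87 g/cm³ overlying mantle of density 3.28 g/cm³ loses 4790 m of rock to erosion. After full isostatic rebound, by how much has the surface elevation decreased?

599 m

Rebound u = e ρ_c/ρ_m = 4790 m × 2.87/3.28 = 4191 m.
Net surface drop = e − u = 4790 m − 4191 m = e (ρ_m − ρ_c)/ρ_m = 599 m.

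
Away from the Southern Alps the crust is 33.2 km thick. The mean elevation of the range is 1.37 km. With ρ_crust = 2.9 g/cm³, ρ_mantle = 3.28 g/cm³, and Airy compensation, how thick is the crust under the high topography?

45 km

Root depth r = h ρ_c / (ρ_m − ρ_c) = 1.37 km × 2.9 / 0.38 = 10.46 km.
Total thickness = T + h + r = 33.2 km + 1.37 km + 10.46 km = 45 km.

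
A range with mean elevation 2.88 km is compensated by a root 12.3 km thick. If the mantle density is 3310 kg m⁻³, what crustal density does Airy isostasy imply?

ρ_c h = (ρ_m − ρ_c) r → ρ_c (h + r) = ρ_m r → ρ_c = ρ_m r / (h + r).
ρ_c = 3310 × 12.3 km / (2.88 km + 12.3 km) = 2680 kg m⁻³.

2680 kg m⁻³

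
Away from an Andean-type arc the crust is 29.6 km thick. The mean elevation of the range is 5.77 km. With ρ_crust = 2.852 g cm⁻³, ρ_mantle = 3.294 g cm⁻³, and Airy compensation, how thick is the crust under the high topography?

Root depth r = h ρ_c / (ρ_m − ρ_c) = 5.77 km × 2.852 / 0.442 = 37.23 km.
Total thickness = T + h + r = 29.6 km + 5.77 km + 37.23 km = 72.6 km.

72.6 km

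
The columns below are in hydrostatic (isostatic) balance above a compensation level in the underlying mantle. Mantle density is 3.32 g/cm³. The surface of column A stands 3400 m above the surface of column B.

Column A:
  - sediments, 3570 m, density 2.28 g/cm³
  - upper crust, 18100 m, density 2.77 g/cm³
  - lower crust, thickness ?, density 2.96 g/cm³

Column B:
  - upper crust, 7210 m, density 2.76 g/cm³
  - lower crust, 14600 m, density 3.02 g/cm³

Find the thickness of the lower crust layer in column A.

16800 m

Take the compensation level at the base of the deeper column (depth z_c below the surface of column A) and equate Σ ρ_i t_i down to z_c; mantle fills any gap and the z_c terms cancel.
Column A: 3570×2.28 + 18100×2.77 + x×2.96 + (z_c − 21670 − x)×3.32
Column B: 3400×0 + 7210×2.76 + 14600×3.02 + (z_c − 3400 − 21810)×3.32
The z_c×3.32 term appears on both sides and cancels. Collect the known terms of each column as K = Σ(ρt)_known − 3.32 × (depth of known layers): K_A = 58276.6 − 3.32×21670 = −13667.8; K_B = 63991.6 − 3.32×(3400 + 21810) = −19705.6.
Balance: K_A − x×(3.32 − 2.96) = K_B, so x = (K_A − K_B)/(3.32 − 2.96) = 6037.8/0.36 = 16800 m.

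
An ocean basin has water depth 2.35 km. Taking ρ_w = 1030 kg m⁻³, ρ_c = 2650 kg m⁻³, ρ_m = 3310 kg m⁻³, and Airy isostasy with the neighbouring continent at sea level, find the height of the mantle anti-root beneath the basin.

5.77 km

By Archimedes' principle applied to the lithosphere: replacing crust with seawater at the top is compensated by replacing crust with mantle at the base: d (ρ_c − ρ_w) = a (ρ_m − ρ_c).
a = d (ρ_c − ρ_w)/(ρ_m − ρ_c) = 2.35 km × 1620/660 = 5.77 km.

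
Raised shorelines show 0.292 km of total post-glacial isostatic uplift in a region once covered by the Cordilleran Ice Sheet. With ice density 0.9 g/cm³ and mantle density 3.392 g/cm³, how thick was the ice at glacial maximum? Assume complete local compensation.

u = t ρ_ice/ρ_m → t = u ρ_m/ρ_ice = 0.292 km × 3.392/0.9 = 1.1 km.

1.1 km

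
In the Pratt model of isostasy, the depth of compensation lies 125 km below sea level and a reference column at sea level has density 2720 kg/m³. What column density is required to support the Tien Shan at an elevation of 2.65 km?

Pratt balance: ρ_ref D = ρ (D + h).
ρ = ρ_ref D/(D + h) = 2720 × 125 km/(125 km + 2.65 km) = 2660 kg/m³.

2660 kg/m³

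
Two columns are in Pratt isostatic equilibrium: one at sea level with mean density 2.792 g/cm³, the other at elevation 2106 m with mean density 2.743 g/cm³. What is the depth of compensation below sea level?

118000 m

ρ_ref D = ρ (D + h) → D (ρ_ref − ρ) = ρ h.
D = ρ h/(ρ_ref − ρ) = 2.743 × 2106 m/(2.792 − 2.743) = 118000 m.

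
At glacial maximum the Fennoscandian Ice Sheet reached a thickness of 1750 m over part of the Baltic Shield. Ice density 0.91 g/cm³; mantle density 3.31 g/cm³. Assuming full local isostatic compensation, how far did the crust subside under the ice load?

481 m

Balancing pressure at the compensation depth: the ice load ρ_ice t is balanced by mantle displaced below, ρ_m s.
s = t ρ_ice / ρ_m = 1750 m × 0.91/3.31 = 481 m.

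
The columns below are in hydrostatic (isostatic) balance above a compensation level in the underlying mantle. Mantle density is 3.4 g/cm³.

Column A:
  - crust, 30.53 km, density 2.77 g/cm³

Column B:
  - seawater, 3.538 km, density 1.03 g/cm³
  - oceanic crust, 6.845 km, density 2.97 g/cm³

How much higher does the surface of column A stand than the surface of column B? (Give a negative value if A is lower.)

2.33 km

For any compensation level in the mantle, the mantle terms cancel and isostasy reduces to e = (Σt_A − Σt_B) − (Σ(ρt)_A − Σ(ρt)_B) / ρ_m.
Σt_A = 30.53 km; Σt_B = 10.383 km; Σ(ρt)_A = 84.5681; Σ(ρt)_B = 23.97379 (in km·g/cm³).
e = (30.53 − 10.383) − (84.5681 − 23.97379) / 3.4 = 2.33 km.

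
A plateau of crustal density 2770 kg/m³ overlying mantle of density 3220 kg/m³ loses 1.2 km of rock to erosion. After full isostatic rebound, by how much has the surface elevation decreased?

0.168 km

Rebound u = e ρ_c/ρ_m = 1.2 km × 2770/3220 = 1.032 km.
Net surface drop = e − u = 1.2 km − 1.032 km = e (ρ_m − ρ_c)/ρ_m = 0.168 km.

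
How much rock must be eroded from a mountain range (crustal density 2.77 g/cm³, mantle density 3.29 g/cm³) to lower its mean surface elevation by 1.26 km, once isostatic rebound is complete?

Net drop Δ = e − u = e − e ρ_c/ρ_m = e (ρ_m − ρ_c)/ρ_m.
e = Δ ρ_m/(ρ_m − ρ_c) = 1.26 km × 3.29/0.52 = 7.97 km.

7.97 km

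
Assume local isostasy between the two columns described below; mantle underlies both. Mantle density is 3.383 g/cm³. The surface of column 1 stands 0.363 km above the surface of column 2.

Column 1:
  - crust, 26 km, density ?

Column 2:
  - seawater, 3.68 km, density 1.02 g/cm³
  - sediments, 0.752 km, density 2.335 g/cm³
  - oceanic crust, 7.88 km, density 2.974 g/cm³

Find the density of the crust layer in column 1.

2.85 g/cm³

Take the compensation level at the base of the deeper column (depth z_c below the surface of column 1) and equate Σ ρ_i t_i down to z_c; mantle fills any gap and the z_c terms cancel.
Column 1: 26×ρ + (z_c − 26)×3.383
Column 2: 0.363×0 + 3.68×1.02 + 0.752×2.335 + 7.88×2.974 + (z_c − 0.363 − 12.312)×3.383
The z_c×3.383 term appears on both sides and cancels. Collect the known terms of each column as K = Σ(ρt)_known − 3.383 × (depth of known layers): K_1 = 0 − 3.383×26 = −87.958; K_2 = 28.94464 − 3.383×(0.363 + 12.312) = −13.934885.
Balance: K_1 + 26×ρ = K_2, so ρ = (K_2 − K_1)/26 = 74.0231/26 = 2.85 g/cm³.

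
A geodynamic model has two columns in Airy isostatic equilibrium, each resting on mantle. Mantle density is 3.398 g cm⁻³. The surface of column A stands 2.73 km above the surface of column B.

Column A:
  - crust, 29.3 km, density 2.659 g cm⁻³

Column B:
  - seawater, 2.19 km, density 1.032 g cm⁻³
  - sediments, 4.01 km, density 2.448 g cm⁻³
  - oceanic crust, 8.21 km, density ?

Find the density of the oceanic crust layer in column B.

2.99 g cm⁻³

Take the compensation level at the base of the deeper column (depth z_c below the surface of column A) and equate Σ ρ_i t_i down to z_c; mantle fills any gap and the z_c terms cancel.
Column A: 29.3×2.659 + (z_c − 29.3)×3.398
Column B: 2.73×0 + 2.19×1.032 + 4.01×2.448 + 8.21×ρ + (z_c − 2.73 − 14.41)×3.398
The z_c×3.398 term appears on both sides and cancels. Collect the known terms of each column as K = Σ(ρt)_known − 3.398 × (depth of known layers): K_A = 77.9087 − 3.398×29.3 = −21.6527; K_B = 12.07656 − 3.398×(2.73 + 14.41) = −46.16516.
Balance: K_A = K_B + 8.21×ρ, so ρ = (K_A − K_B)/8.21 = 24.5125/8.21 = 2.99 g cm⁻³.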